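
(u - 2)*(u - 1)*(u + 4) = u^3 + u^2 - 10*u + 8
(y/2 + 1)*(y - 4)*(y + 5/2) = y^3/2 + y^2/4 - 13*y/2 - 10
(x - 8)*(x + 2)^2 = x^3 - 4*x^2 - 28*x - 32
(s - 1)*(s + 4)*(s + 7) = s^3 + 10*s^2 + 17*s - 28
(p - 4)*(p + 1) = p^2 - 3*p - 4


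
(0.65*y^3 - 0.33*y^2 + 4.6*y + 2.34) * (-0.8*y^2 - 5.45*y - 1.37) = -0.52*y^5 - 3.2785*y^4 - 2.772*y^3 - 26.4899*y^2 - 19.055*y - 3.2058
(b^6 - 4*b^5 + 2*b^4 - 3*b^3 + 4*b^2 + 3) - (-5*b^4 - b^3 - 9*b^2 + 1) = b^6 - 4*b^5 + 7*b^4 - 2*b^3 + 13*b^2 + 2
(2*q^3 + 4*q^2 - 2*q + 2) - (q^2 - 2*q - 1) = 2*q^3 + 3*q^2 + 3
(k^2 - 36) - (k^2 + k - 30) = -k - 6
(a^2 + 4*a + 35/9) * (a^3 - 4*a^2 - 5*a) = a^5 - 154*a^3/9 - 320*a^2/9 - 175*a/9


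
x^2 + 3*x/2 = x*(x + 3/2)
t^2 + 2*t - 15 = (t - 3)*(t + 5)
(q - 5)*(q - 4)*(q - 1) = q^3 - 10*q^2 + 29*q - 20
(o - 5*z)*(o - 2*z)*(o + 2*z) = o^3 - 5*o^2*z - 4*o*z^2 + 20*z^3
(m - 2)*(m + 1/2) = m^2 - 3*m/2 - 1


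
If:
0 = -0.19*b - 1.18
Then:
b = -6.21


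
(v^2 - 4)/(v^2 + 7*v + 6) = (v^2 - 4)/(v^2 + 7*v + 6)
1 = 1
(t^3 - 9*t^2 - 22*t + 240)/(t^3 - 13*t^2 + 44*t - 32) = (t^2 - t - 30)/(t^2 - 5*t + 4)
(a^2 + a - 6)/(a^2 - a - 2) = (a + 3)/(a + 1)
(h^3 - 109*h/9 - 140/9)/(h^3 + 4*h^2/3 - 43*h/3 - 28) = (h + 5/3)/(h + 3)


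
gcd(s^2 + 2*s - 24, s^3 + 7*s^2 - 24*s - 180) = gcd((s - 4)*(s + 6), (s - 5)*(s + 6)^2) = s + 6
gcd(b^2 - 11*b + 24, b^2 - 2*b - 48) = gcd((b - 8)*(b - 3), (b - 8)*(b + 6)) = b - 8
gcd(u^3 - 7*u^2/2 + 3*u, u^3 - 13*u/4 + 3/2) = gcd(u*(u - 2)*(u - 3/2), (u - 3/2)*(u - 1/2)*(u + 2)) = u - 3/2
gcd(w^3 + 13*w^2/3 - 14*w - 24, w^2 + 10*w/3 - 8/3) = 1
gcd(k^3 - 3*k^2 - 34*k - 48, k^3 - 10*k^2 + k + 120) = k^2 - 5*k - 24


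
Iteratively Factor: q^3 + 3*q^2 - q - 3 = (q + 3)*(q^2 - 1) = (q + 1)*(q + 3)*(q - 1)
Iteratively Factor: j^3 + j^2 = (j + 1)*(j^2) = j*(j + 1)*(j)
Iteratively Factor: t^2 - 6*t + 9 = (t - 3)*(t - 3)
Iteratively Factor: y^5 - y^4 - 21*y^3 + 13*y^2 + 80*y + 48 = (y + 1)*(y^4 - 2*y^3 - 19*y^2 + 32*y + 48) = (y - 3)*(y + 1)*(y^3 + y^2 - 16*y - 16) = (y - 4)*(y - 3)*(y + 1)*(y^2 + 5*y + 4) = (y - 4)*(y - 3)*(y + 1)*(y + 4)*(y + 1)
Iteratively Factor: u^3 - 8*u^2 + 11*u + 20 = (u + 1)*(u^2 - 9*u + 20) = (u - 4)*(u + 1)*(u - 5)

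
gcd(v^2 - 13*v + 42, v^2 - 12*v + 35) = v - 7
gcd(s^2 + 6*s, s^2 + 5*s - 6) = s + 6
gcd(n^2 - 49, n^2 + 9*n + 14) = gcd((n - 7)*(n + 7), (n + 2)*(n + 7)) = n + 7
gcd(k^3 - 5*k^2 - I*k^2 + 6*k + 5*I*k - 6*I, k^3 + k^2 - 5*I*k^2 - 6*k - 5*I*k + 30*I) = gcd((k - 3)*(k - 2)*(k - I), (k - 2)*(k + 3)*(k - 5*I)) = k - 2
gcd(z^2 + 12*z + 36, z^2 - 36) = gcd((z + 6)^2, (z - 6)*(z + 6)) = z + 6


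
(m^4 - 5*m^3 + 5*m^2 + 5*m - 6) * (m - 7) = m^5 - 12*m^4 + 40*m^3 - 30*m^2 - 41*m + 42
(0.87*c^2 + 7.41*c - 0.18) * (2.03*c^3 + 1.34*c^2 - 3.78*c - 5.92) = 1.7661*c^5 + 16.2081*c^4 + 6.2754*c^3 - 33.4014*c^2 - 43.1868*c + 1.0656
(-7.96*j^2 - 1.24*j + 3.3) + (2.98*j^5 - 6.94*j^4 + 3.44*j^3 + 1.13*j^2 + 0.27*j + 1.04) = 2.98*j^5 - 6.94*j^4 + 3.44*j^3 - 6.83*j^2 - 0.97*j + 4.34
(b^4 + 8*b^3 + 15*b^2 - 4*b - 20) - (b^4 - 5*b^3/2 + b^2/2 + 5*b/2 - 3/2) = 21*b^3/2 + 29*b^2/2 - 13*b/2 - 37/2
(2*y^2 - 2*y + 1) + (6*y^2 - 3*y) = 8*y^2 - 5*y + 1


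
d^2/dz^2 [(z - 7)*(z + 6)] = 2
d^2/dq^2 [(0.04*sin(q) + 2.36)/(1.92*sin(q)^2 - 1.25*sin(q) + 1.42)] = (-0.147456*sin(q)^5 - 34.895616*sin(q)^4 + 17.941248*sin(q)^3 + 74.17814*sin(q)^2 - 38.907992*sin(q) - 5.351608)/(7.077888*sin(q)^6 - 13.824*sin(q)^5 + 24.704064*sin(q)^4 - 22.401125*sin(q)^3 + 18.270714*sin(q)^2 - 7.5615*sin(q) + 2.863288)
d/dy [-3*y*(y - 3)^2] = 9*(1 - y)*(y - 3)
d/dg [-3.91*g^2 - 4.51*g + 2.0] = -7.82*g - 4.51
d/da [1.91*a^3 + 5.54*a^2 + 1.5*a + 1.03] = 5.73*a^2 + 11.08*a + 1.5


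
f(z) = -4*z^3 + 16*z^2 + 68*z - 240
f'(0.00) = 68.00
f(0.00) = -240.00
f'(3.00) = 56.00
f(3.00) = 0.00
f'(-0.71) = 39.23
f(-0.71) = -278.78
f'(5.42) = -111.08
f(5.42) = -38.30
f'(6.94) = -287.88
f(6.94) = -334.48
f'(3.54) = 30.90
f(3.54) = 23.78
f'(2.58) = 70.68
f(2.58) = -26.75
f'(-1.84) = -31.51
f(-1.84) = -286.03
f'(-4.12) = -267.53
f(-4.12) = 31.17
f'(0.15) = 72.53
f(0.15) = -229.45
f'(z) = -12*z^2 + 32*z + 68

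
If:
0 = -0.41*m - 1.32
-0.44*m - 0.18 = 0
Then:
No Solution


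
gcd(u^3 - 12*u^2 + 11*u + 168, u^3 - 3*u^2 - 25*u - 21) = u^2 - 4*u - 21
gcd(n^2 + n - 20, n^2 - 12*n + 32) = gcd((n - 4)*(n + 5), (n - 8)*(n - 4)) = n - 4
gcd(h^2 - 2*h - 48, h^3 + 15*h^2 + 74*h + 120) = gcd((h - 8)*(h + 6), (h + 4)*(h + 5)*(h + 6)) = h + 6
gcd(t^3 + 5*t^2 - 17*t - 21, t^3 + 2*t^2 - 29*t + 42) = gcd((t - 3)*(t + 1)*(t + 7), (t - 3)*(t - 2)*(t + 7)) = t^2 + 4*t - 21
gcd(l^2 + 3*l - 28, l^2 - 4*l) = l - 4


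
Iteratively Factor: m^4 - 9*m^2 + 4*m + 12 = (m - 2)*(m^3 + 2*m^2 - 5*m - 6) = (m - 2)*(m + 1)*(m^2 + m - 6) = (m - 2)*(m + 1)*(m + 3)*(m - 2)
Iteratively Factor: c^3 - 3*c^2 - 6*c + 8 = (c + 2)*(c^2 - 5*c + 4) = (c - 4)*(c + 2)*(c - 1)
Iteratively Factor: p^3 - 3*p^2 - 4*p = (p - 4)*(p^2 + p) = p*(p - 4)*(p + 1)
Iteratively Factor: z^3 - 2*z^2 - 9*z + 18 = (z - 2)*(z^2 - 9) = (z - 3)*(z - 2)*(z + 3)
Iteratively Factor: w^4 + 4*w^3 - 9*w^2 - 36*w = (w + 3)*(w^3 + w^2 - 12*w) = (w + 3)*(w + 4)*(w^2 - 3*w) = w*(w + 3)*(w + 4)*(w - 3)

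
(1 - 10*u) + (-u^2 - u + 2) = -u^2 - 11*u + 3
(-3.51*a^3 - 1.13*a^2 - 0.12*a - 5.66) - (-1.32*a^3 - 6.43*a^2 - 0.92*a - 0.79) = -2.19*a^3 + 5.3*a^2 + 0.8*a - 4.87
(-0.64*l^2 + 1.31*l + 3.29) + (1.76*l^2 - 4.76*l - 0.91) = 1.12*l^2 - 3.45*l + 2.38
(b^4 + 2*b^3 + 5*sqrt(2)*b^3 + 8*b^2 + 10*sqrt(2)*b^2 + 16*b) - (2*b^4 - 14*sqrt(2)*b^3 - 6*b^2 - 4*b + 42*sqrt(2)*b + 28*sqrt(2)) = -b^4 + 2*b^3 + 19*sqrt(2)*b^3 + 14*b^2 + 10*sqrt(2)*b^2 - 42*sqrt(2)*b + 20*b - 28*sqrt(2)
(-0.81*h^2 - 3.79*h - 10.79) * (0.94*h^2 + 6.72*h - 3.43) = -0.7614*h^4 - 9.0058*h^3 - 32.8331*h^2 - 59.5091*h + 37.0097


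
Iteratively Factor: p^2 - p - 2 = (p + 1)*(p - 2)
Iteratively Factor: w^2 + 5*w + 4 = (w + 1)*(w + 4)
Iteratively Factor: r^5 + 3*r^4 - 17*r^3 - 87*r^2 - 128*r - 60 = (r + 2)*(r^4 + r^3 - 19*r^2 - 49*r - 30) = (r + 2)^2*(r^3 - r^2 - 17*r - 15) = (r - 5)*(r + 2)^2*(r^2 + 4*r + 3) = (r - 5)*(r + 1)*(r + 2)^2*(r + 3)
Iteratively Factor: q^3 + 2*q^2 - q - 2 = (q - 1)*(q^2 + 3*q + 2) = (q - 1)*(q + 1)*(q + 2)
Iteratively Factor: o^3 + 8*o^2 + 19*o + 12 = (o + 1)*(o^2 + 7*o + 12) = (o + 1)*(o + 3)*(o + 4)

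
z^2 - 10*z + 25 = (z - 5)^2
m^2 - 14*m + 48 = (m - 8)*(m - 6)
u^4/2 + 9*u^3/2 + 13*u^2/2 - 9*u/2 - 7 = (u/2 + 1)*(u - 1)*(u + 1)*(u + 7)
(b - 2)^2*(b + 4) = b^3 - 12*b + 16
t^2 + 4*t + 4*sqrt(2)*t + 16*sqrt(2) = (t + 4)*(t + 4*sqrt(2))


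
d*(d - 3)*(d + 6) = d^3 + 3*d^2 - 18*d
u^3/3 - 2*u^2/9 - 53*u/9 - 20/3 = (u/3 + 1)*(u - 5)*(u + 4/3)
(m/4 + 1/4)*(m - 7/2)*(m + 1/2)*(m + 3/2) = m^4/4 - m^3/8 - 31*m^2/16 - 71*m/32 - 21/32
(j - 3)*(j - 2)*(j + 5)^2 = j^4 + 5*j^3 - 19*j^2 - 65*j + 150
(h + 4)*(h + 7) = h^2 + 11*h + 28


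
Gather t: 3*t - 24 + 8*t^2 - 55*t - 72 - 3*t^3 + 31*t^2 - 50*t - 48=-3*t^3 + 39*t^2 - 102*t - 144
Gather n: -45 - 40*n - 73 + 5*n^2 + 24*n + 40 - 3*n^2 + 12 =2*n^2 - 16*n - 66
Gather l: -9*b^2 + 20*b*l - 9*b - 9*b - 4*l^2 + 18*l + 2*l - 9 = -9*b^2 - 18*b - 4*l^2 + l*(20*b + 20) - 9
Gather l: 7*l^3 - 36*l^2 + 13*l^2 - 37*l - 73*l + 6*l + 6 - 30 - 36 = 7*l^3 - 23*l^2 - 104*l - 60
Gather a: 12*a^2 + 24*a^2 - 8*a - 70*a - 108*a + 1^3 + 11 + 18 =36*a^2 - 186*a + 30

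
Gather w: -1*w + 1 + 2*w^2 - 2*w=2*w^2 - 3*w + 1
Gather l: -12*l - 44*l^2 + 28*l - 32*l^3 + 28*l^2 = -32*l^3 - 16*l^2 + 16*l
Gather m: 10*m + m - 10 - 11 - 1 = 11*m - 22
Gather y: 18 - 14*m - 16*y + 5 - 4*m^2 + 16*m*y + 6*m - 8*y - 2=-4*m^2 - 8*m + y*(16*m - 24) + 21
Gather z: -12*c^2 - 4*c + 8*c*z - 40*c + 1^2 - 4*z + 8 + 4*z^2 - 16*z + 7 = -12*c^2 - 44*c + 4*z^2 + z*(8*c - 20) + 16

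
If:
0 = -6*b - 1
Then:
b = -1/6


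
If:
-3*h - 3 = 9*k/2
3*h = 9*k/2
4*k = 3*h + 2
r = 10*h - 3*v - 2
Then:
No Solution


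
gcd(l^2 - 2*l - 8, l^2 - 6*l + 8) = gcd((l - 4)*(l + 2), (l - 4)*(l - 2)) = l - 4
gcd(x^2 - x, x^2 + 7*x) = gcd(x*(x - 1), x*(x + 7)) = x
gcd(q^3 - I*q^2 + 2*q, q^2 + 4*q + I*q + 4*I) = q + I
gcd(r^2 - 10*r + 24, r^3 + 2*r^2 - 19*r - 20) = r - 4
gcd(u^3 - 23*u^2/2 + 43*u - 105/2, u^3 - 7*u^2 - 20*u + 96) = u - 3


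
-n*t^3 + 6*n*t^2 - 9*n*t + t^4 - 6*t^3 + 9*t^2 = t*(-n + t)*(t - 3)^2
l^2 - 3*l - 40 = (l - 8)*(l + 5)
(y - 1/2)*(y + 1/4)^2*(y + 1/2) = y^4 + y^3/2 - 3*y^2/16 - y/8 - 1/64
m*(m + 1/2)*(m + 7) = m^3 + 15*m^2/2 + 7*m/2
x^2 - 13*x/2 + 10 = (x - 4)*(x - 5/2)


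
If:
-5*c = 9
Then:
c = -9/5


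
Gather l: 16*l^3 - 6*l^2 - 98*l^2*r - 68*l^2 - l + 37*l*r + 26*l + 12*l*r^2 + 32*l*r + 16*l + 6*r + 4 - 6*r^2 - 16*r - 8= 16*l^3 + l^2*(-98*r - 74) + l*(12*r^2 + 69*r + 41) - 6*r^2 - 10*r - 4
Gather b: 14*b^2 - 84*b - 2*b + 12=14*b^2 - 86*b + 12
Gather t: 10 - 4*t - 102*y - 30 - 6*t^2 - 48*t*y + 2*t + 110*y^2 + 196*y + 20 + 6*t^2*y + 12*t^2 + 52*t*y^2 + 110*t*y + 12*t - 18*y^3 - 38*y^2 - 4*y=t^2*(6*y + 6) + t*(52*y^2 + 62*y + 10) - 18*y^3 + 72*y^2 + 90*y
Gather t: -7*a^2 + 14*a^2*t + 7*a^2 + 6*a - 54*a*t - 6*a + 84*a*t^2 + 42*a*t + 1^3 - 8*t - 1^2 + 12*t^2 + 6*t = t^2*(84*a + 12) + t*(14*a^2 - 12*a - 2)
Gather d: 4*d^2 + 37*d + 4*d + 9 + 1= 4*d^2 + 41*d + 10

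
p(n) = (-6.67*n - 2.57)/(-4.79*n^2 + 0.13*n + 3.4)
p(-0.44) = 0.15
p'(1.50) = -2.54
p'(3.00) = -0.25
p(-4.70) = -0.28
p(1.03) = 6.10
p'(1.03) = -34.06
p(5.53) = 0.28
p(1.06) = 5.23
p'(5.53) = -0.06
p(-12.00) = -0.11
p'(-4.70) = -0.06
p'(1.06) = -24.80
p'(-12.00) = -0.01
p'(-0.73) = -37.79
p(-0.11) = -0.55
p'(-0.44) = -3.03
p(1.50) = 1.75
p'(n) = (-6.67*n - 2.57)*(9.58*n - 0.13)/(-4.79*n^2 + 0.13*n + 3.4)^2 - 6.67/(-4.79*n^2 + 0.13*n + 3.4) = (31.9493*n^2 - 0.8671*n - (6.67*n + 2.57)*(9.58*n - 0.13) - 22.678)/(-4.79*n^2 + 0.13*n + 3.4)^2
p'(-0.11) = -1.81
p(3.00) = 0.57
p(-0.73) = 3.06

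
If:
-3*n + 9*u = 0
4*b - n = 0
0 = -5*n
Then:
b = 0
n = 0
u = 0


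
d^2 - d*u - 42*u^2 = (d - 7*u)*(d + 6*u)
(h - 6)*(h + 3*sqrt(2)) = h^2 - 6*h + 3*sqrt(2)*h - 18*sqrt(2)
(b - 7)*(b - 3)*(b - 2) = b^3 - 12*b^2 + 41*b - 42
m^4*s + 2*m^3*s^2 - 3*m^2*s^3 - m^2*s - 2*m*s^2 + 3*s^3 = (m - 1)*(m - s)*(m + 3*s)*(m*s + s)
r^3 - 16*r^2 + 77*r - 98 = (r - 7)^2*(r - 2)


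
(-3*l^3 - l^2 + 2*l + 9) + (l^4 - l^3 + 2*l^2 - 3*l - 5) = l^4 - 4*l^3 + l^2 - l + 4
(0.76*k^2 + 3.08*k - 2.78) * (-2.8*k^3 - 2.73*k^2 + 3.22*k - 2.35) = -2.128*k^5 - 10.6988*k^4 + 1.8228*k^3 + 15.721*k^2 - 16.1896*k + 6.533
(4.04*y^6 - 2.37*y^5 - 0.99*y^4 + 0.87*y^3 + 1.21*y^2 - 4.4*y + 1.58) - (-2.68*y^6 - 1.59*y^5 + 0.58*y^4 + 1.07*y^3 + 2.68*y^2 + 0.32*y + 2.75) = 6.72*y^6 - 0.78*y^5 - 1.57*y^4 - 0.2*y^3 - 1.47*y^2 - 4.72*y - 1.17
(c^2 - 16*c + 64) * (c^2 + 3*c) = c^4 - 13*c^3 + 16*c^2 + 192*c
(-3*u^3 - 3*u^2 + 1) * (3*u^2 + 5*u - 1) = -9*u^5 - 24*u^4 - 12*u^3 + 6*u^2 + 5*u - 1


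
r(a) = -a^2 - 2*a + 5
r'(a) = -2*a - 2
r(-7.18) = -32.19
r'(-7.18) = 12.36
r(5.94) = -42.16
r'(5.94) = -13.88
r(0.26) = 4.41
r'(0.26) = -2.52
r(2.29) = -4.82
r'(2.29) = -6.58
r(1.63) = -0.92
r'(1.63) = -5.26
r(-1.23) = 5.95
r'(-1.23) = 0.46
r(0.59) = 3.47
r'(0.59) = -3.18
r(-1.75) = 5.44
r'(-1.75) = 1.50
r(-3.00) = 2.00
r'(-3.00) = 4.00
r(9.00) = -94.00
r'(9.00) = -20.00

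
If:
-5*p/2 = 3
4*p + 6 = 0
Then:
No Solution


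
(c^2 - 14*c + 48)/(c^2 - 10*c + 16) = (c - 6)/(c - 2)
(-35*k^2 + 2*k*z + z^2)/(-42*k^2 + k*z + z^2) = (-5*k + z)/(-6*k + z)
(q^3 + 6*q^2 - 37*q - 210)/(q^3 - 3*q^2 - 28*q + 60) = (q + 7)/(q - 2)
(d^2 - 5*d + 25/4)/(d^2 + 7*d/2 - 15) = (d - 5/2)/(d + 6)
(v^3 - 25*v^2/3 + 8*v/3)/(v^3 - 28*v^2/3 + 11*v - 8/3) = v/(v - 1)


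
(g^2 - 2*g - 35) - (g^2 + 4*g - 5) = -6*g - 30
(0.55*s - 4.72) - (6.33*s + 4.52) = -5.78*s - 9.24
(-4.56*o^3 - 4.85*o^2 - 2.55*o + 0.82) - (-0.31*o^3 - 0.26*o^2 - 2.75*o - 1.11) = -4.25*o^3 - 4.59*o^2 + 0.2*o + 1.93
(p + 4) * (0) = 0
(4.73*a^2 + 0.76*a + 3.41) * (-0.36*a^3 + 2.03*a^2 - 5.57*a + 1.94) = -1.7028*a^5 + 9.3283*a^4 - 26.0309*a^3 + 11.8653*a^2 - 17.5193*a + 6.6154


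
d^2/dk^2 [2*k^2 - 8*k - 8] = 4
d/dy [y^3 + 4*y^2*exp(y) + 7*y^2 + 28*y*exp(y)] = 4*y^2*exp(y) + 3*y^2 + 36*y*exp(y) + 14*y + 28*exp(y)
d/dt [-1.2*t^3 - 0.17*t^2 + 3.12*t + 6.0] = -3.6*t^2 - 0.34*t + 3.12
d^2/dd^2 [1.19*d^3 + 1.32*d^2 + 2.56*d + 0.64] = 7.14*d + 2.64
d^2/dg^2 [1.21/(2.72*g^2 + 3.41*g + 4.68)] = (-17.904128*g^2 - 22.445984*g + 1.21*(5.44*g + 3.41)*(10.88*g + 6.82) - 30.805632)/(2.72*g^2 + 3.41*g + 4.68)^3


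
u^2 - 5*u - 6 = (u - 6)*(u + 1)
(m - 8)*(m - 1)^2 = m^3 - 10*m^2 + 17*m - 8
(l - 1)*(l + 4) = l^2 + 3*l - 4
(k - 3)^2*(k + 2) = k^3 - 4*k^2 - 3*k + 18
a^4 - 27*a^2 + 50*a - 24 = (a - 4)*(a - 1)^2*(a + 6)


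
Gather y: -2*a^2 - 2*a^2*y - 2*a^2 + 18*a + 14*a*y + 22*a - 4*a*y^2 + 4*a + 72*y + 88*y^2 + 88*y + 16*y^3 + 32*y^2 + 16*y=-4*a^2 + 44*a + 16*y^3 + y^2*(120 - 4*a) + y*(-2*a^2 + 14*a + 176)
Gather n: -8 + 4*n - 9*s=4*n - 9*s - 8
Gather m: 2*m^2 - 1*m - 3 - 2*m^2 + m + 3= 0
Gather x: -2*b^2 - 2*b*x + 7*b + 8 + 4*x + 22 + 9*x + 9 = -2*b^2 + 7*b + x*(13 - 2*b) + 39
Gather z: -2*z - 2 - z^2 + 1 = -z^2 - 2*z - 1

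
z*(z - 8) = z^2 - 8*z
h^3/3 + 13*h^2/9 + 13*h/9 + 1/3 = (h/3 + 1)*(h + 1/3)*(h + 1)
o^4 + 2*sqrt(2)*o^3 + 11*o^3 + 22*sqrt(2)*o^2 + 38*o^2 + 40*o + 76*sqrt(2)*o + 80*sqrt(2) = (o + 2)*(o + 4)*(o + 5)*(o + 2*sqrt(2))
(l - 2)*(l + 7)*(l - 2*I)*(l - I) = l^4 + 5*l^3 - 3*I*l^3 - 16*l^2 - 15*I*l^2 - 10*l + 42*I*l + 28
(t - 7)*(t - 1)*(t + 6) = t^3 - 2*t^2 - 41*t + 42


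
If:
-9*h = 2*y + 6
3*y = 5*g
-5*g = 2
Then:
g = -2/5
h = -14/27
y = -2/3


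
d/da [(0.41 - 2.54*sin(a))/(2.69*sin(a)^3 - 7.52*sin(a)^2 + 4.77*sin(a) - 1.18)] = (13.6652*sin(a)^3 - 22.4095*sin(a)^2 + 6.1664*sin(a) + 1.0415)*cos(a)/(7.2361*sin(a)^6 - 40.4576*sin(a)^5 + 82.213*sin(a)^4 - 78.0892*sin(a)^3 + 40.5001*sin(a)^2 - 11.2572*sin(a) + 1.3924)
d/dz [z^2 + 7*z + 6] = 2*z + 7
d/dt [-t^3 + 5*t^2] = t*(10 - 3*t)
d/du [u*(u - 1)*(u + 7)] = 3*u^2 + 12*u - 7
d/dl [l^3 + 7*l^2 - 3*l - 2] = 3*l^2 + 14*l - 3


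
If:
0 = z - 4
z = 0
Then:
No Solution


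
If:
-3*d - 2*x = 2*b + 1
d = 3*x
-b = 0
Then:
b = 0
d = -3/11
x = -1/11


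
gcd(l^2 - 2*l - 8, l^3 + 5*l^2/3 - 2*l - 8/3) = l + 2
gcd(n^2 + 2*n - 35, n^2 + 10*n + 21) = n + 7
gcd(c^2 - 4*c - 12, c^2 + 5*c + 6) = c + 2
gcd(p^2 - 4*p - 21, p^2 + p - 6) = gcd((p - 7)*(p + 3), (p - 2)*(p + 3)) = p + 3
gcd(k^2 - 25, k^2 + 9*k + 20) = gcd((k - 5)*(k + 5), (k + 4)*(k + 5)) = k + 5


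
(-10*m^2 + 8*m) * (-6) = 60*m^2 - 48*m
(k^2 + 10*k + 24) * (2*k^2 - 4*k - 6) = 2*k^4 + 16*k^3 + 2*k^2 - 156*k - 144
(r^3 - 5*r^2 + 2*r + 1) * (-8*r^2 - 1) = -8*r^5 + 40*r^4 - 17*r^3 - 3*r^2 - 2*r - 1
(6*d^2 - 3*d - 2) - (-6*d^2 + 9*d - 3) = 12*d^2 - 12*d + 1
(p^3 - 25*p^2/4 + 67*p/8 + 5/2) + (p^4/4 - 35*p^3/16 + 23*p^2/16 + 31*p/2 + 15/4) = p^4/4 - 19*p^3/16 - 77*p^2/16 + 191*p/8 + 25/4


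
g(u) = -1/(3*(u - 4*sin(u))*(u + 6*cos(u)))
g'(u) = -(6*sin(u) - 1)/(3*(u - 4*sin(u))*(u + 6*cos(u))^2) - (4*cos(u) - 1)/(3*(u - 4*sin(u))^2*(u + 6*cos(u)))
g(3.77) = 0.05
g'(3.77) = 0.18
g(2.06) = -0.30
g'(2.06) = 1.10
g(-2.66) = -0.05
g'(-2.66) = -0.32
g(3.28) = 0.03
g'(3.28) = -0.02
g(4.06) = -0.11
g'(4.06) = 1.58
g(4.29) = -0.02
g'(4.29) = 0.09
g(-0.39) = -0.06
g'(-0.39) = -0.10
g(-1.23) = -0.17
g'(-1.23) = 1.43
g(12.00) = 0.00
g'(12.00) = 0.00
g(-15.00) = 0.00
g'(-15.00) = 0.00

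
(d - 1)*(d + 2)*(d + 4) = d^3 + 5*d^2 + 2*d - 8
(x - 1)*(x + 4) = x^2 + 3*x - 4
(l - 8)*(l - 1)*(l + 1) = l^3 - 8*l^2 - l + 8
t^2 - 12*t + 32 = (t - 8)*(t - 4)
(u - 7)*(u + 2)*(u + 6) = u^3 + u^2 - 44*u - 84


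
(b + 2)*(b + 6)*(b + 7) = b^3 + 15*b^2 + 68*b + 84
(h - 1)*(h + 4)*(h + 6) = h^3 + 9*h^2 + 14*h - 24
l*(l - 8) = l^2 - 8*l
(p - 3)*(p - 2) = p^2 - 5*p + 6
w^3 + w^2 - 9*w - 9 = (w - 3)*(w + 1)*(w + 3)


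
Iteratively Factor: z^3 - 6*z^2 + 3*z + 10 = (z - 2)*(z^2 - 4*z - 5) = (z - 5)*(z - 2)*(z + 1)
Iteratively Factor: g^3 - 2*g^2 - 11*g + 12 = (g + 3)*(g^2 - 5*g + 4) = (g - 1)*(g + 3)*(g - 4)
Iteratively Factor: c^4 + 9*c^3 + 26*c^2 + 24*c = (c + 3)*(c^3 + 6*c^2 + 8*c) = c*(c + 3)*(c^2 + 6*c + 8) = c*(c + 2)*(c + 3)*(c + 4)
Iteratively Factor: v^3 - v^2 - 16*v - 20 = (v + 2)*(v^2 - 3*v - 10) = (v - 5)*(v + 2)*(v + 2)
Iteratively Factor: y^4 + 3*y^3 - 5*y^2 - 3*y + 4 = (y + 4)*(y^3 - y^2 - y + 1) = (y - 1)*(y + 4)*(y^2 - 1) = (y - 1)^2*(y + 4)*(y + 1)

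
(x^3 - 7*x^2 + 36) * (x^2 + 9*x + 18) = x^5 + 2*x^4 - 45*x^3 - 90*x^2 + 324*x + 648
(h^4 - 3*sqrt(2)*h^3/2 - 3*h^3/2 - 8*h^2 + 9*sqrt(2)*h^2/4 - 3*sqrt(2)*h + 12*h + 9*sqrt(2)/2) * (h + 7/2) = h^5 - 3*sqrt(2)*h^4/2 + 2*h^4 - 53*h^3/4 - 3*sqrt(2)*h^3 - 16*h^2 + 39*sqrt(2)*h^2/8 - 6*sqrt(2)*h + 42*h + 63*sqrt(2)/4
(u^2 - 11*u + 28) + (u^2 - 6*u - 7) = 2*u^2 - 17*u + 21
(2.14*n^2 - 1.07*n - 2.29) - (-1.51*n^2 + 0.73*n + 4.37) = 3.65*n^2 - 1.8*n - 6.66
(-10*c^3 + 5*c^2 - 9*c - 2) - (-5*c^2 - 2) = -10*c^3 + 10*c^2 - 9*c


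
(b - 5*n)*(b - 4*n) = b^2 - 9*b*n + 20*n^2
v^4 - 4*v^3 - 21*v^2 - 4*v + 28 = (v - 7)*(v - 1)*(v + 2)^2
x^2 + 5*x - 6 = (x - 1)*(x + 6)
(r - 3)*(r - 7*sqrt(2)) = r^2 - 7*sqrt(2)*r - 3*r + 21*sqrt(2)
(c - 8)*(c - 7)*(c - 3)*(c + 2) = c^4 - 16*c^3 + 65*c^2 + 34*c - 336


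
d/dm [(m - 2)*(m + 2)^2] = (m + 2)*(3*m - 2)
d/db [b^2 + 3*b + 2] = 2*b + 3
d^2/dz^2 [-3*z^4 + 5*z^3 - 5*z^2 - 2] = -36*z^2 + 30*z - 10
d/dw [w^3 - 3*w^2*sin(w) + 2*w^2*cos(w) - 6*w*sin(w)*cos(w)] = -2*w^2*sin(w) - 3*w^2*cos(w) + 3*w^2 - 6*w*sin(w) + 4*w*cos(w) - 6*w*cos(2*w) - 3*sin(2*w)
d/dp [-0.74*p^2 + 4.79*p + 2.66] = 4.79 - 1.48*p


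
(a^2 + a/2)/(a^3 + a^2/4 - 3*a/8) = 4*(2*a + 1)/(8*a^2 + 2*a - 3)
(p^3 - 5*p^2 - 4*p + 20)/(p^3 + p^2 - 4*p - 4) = (p - 5)/(p + 1)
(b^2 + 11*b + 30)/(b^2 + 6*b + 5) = (b + 6)/(b + 1)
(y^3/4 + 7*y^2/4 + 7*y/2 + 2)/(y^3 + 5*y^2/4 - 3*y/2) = (y^2 + 5*y + 4)/(y*(4*y - 3))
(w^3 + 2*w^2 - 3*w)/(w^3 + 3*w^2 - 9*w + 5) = w*(w + 3)/(w^2 + 4*w - 5)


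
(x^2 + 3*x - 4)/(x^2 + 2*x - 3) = (x + 4)/(x + 3)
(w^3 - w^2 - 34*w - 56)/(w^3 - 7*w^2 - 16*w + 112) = (w + 2)/(w - 4)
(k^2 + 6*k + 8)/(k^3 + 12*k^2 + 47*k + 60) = (k + 2)/(k^2 + 8*k + 15)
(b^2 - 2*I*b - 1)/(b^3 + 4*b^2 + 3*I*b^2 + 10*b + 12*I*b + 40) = (b^2 - 2*I*b - 1)/(b^3 + b^2*(4 + 3*I) + b*(10 + 12*I) + 40)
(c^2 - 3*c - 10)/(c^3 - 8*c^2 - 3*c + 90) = (c + 2)/(c^2 - 3*c - 18)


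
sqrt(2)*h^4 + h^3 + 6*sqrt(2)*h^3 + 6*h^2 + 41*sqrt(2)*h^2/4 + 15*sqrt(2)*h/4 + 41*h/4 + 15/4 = (h + 1/2)*(h + 5/2)*(h + 3)*(sqrt(2)*h + 1)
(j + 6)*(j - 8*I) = j^2 + 6*j - 8*I*j - 48*I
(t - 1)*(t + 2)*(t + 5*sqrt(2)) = t^3 + t^2 + 5*sqrt(2)*t^2 - 2*t + 5*sqrt(2)*t - 10*sqrt(2)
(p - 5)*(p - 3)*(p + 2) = p^3 - 6*p^2 - p + 30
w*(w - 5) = w^2 - 5*w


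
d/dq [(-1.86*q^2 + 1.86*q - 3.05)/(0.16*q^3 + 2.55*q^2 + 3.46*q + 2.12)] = (0.2976*q^4 - 0.5952*q^3 - 9.7146*q^2 + 7.6686*q + 14.4962)/(0.0256*q^6 + 0.816*q^5 + 7.6097*q^4 + 18.3244*q^3 + 22.7836*q^2 + 14.6704*q + 4.4944)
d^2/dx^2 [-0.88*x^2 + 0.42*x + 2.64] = -1.76000000000000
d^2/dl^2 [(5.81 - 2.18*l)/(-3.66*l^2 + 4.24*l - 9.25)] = ((61.0156 - 47.8728*l)*(3.66*l^2 - 4.24*l + 9.25) + (2.18*l - 5.81)*(7.32*l - 4.24)*(14.64*l - 8.48))/(3.66*l^2 - 4.24*l + 9.25)^3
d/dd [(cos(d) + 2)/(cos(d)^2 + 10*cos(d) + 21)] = (-sin(d)^2 + 4*cos(d))*sin(d)/(cos(d)^2 + 10*cos(d) + 21)^2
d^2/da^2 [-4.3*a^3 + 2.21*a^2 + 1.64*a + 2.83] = 4.42 - 25.8*a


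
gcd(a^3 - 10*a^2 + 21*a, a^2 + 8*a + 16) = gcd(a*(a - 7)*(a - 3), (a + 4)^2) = 1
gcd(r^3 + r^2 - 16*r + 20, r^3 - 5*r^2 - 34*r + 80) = r^2 + 3*r - 10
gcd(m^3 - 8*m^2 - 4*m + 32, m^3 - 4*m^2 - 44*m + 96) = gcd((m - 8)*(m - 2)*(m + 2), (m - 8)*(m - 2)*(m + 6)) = m^2 - 10*m + 16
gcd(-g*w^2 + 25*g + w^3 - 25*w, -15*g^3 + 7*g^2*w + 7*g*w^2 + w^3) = -g + w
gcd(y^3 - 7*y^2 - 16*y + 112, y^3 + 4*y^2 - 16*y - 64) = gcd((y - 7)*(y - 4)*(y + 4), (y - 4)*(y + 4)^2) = y^2 - 16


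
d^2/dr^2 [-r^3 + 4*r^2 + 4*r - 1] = 8 - 6*r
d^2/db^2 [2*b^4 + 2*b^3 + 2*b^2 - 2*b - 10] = 24*b^2 + 12*b + 4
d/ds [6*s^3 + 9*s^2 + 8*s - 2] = 18*s^2 + 18*s + 8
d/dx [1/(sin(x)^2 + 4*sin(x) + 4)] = -2*cos(x)/(sin(x) + 2)^3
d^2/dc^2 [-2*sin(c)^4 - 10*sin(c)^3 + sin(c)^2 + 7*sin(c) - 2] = 32*sin(c)^4 + 90*sin(c)^3 - 28*sin(c)^2 - 67*sin(c) + 2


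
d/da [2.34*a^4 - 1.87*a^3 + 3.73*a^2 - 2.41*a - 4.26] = 9.36*a^3 - 5.61*a^2 + 7.46*a - 2.41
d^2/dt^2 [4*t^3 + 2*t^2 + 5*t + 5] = 24*t + 4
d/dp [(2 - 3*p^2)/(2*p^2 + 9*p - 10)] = (-27*p^2 + 52*p - 18)/(4*p^4 + 36*p^3 + 41*p^2 - 180*p + 100)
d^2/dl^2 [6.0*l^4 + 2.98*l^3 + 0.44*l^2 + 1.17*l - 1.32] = 72.0*l^2 + 17.88*l + 0.88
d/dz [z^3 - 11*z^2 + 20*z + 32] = 3*z^2 - 22*z + 20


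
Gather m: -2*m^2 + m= -2*m^2 + m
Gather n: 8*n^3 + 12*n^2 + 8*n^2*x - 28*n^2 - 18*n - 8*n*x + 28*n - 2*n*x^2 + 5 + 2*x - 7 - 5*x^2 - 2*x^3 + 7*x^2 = 8*n^3 + n^2*(8*x - 16) + n*(-2*x^2 - 8*x + 10) - 2*x^3 + 2*x^2 + 2*x - 2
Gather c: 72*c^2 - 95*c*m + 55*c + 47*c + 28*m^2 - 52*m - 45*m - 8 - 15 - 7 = 72*c^2 + c*(102 - 95*m) + 28*m^2 - 97*m - 30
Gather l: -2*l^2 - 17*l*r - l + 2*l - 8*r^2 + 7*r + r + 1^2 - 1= -2*l^2 + l*(1 - 17*r) - 8*r^2 + 8*r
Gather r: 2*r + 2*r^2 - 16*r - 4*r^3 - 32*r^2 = -4*r^3 - 30*r^2 - 14*r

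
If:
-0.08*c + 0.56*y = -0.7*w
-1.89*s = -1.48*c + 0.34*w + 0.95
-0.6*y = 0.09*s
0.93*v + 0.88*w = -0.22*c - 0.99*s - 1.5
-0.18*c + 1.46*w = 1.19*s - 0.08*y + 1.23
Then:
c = -0.93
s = -1.19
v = 0.10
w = -0.25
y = 0.18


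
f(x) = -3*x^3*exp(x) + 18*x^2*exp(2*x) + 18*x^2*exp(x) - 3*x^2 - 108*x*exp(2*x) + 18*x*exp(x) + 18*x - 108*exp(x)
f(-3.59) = -97.34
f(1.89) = -6301.31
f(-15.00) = -945.00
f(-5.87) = -206.16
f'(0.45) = -532.24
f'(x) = -3*x^3*exp(x) + 36*x^2*exp(2*x) + 9*x^2*exp(x) - 180*x*exp(2*x) + 54*x*exp(x) - 6*x - 108*exp(2*x) - 90*exp(x) + 18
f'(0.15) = -258.97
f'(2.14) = -23396.19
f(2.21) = -12618.64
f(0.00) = -108.00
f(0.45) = -254.47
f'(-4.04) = 43.26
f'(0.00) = -180.00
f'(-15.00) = 108.00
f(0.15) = -140.57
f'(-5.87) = 54.68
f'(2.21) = -27041.77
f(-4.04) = -115.99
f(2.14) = -10856.25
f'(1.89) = -13838.57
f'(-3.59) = 39.50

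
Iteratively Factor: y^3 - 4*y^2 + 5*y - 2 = (y - 2)*(y^2 - 2*y + 1) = (y - 2)*(y - 1)*(y - 1)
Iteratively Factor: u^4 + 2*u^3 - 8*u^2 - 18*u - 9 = (u + 3)*(u^3 - u^2 - 5*u - 3) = (u + 1)*(u + 3)*(u^2 - 2*u - 3) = (u + 1)^2*(u + 3)*(u - 3)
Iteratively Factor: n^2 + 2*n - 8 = (n + 4)*(n - 2)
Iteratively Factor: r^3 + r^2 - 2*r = (r)*(r^2 + r - 2) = r*(r - 1)*(r + 2)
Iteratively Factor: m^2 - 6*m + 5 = (m - 5)*(m - 1)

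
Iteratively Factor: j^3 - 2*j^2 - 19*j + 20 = (j - 5)*(j^2 + 3*j - 4) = (j - 5)*(j + 4)*(j - 1)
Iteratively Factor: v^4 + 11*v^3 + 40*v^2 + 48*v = (v)*(v^3 + 11*v^2 + 40*v + 48) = v*(v + 3)*(v^2 + 8*v + 16) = v*(v + 3)*(v + 4)*(v + 4)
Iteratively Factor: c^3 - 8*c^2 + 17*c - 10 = (c - 1)*(c^2 - 7*c + 10) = (c - 5)*(c - 1)*(c - 2)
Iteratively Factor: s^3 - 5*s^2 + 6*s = (s)*(s^2 - 5*s + 6) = s*(s - 3)*(s - 2)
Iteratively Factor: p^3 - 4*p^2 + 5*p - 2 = (p - 1)*(p^2 - 3*p + 2) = (p - 1)^2*(p - 2)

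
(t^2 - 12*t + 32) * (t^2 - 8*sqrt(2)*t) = t^4 - 12*t^3 - 8*sqrt(2)*t^3 + 32*t^2 + 96*sqrt(2)*t^2 - 256*sqrt(2)*t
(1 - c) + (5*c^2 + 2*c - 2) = 5*c^2 + c - 1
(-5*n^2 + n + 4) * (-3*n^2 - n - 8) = 15*n^4 + 2*n^3 + 27*n^2 - 12*n - 32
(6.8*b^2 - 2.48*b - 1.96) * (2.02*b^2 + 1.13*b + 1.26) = 13.736*b^4 + 2.6744*b^3 + 1.8064*b^2 - 5.3396*b - 2.4696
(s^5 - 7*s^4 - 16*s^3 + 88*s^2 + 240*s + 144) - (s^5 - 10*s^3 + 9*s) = -7*s^4 - 6*s^3 + 88*s^2 + 231*s + 144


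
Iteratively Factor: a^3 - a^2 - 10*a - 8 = (a + 1)*(a^2 - 2*a - 8) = (a - 4)*(a + 1)*(a + 2)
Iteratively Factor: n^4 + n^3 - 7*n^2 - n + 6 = (n - 2)*(n^3 + 3*n^2 - n - 3) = (n - 2)*(n + 1)*(n^2 + 2*n - 3) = (n - 2)*(n + 1)*(n + 3)*(n - 1)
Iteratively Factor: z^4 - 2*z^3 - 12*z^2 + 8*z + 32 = (z - 4)*(z^3 + 2*z^2 - 4*z - 8) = (z - 4)*(z + 2)*(z^2 - 4) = (z - 4)*(z + 2)^2*(z - 2)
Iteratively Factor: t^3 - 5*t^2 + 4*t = (t)*(t^2 - 5*t + 4) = t*(t - 1)*(t - 4)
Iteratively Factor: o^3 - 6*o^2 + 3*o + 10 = (o - 5)*(o^2 - o - 2) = (o - 5)*(o - 2)*(o + 1)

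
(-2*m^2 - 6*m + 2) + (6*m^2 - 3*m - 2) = 4*m^2 - 9*m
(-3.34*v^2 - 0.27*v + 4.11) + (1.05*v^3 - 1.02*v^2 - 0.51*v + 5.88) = 1.05*v^3 - 4.36*v^2 - 0.78*v + 9.99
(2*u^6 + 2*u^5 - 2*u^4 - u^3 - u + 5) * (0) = 0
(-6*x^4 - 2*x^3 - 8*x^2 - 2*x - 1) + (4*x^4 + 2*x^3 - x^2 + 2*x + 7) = -2*x^4 - 9*x^2 + 6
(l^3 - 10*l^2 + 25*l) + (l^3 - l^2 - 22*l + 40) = 2*l^3 - 11*l^2 + 3*l + 40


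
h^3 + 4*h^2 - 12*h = h*(h - 2)*(h + 6)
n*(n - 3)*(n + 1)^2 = n^4 - n^3 - 5*n^2 - 3*n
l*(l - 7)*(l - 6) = l^3 - 13*l^2 + 42*l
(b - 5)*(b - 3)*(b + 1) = b^3 - 7*b^2 + 7*b + 15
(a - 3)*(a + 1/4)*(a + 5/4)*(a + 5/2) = a^4 + a^3 - 127*a^2/16 - 365*a/32 - 75/32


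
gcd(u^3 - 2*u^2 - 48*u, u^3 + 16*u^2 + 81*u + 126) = u + 6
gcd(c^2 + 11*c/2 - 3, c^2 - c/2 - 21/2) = 1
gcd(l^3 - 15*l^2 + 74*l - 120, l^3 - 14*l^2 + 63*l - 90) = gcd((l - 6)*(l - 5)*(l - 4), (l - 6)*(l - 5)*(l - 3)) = l^2 - 11*l + 30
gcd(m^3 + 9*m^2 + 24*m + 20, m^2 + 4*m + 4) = m^2 + 4*m + 4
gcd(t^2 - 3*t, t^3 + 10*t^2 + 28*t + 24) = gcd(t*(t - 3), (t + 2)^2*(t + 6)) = 1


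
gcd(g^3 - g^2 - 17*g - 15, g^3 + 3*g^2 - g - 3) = g^2 + 4*g + 3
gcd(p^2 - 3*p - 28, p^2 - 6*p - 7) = p - 7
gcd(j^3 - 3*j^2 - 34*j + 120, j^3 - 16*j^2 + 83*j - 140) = j^2 - 9*j + 20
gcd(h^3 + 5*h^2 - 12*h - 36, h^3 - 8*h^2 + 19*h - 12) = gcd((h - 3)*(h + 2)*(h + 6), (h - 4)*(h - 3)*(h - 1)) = h - 3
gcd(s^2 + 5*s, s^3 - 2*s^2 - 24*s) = s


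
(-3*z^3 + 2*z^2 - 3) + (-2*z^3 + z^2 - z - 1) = -5*z^3 + 3*z^2 - z - 4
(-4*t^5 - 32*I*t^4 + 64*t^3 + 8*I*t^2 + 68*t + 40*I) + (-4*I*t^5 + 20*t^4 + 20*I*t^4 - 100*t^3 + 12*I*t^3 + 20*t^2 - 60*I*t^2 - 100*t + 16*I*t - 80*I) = -4*t^5 - 4*I*t^5 + 20*t^4 - 12*I*t^4 - 36*t^3 + 12*I*t^3 + 20*t^2 - 52*I*t^2 - 32*t + 16*I*t - 40*I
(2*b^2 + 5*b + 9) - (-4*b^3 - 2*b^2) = 4*b^3 + 4*b^2 + 5*b + 9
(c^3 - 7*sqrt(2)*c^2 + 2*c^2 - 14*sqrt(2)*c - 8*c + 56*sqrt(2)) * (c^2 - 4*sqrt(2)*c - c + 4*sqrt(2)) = c^5 - 11*sqrt(2)*c^4 + c^4 - 11*sqrt(2)*c^3 + 46*c^3 + 64*c^2 + 110*sqrt(2)*c^2 - 560*c - 88*sqrt(2)*c + 448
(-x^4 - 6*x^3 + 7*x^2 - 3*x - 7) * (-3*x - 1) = 3*x^5 + 19*x^4 - 15*x^3 + 2*x^2 + 24*x + 7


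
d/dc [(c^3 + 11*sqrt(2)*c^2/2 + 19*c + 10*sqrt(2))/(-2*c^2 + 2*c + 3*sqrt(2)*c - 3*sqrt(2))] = (-2*c^4 + 4*c^3 + 6*sqrt(2)*c^3 + 2*sqrt(2)*c^2 + 71*c^2 - 66*c + 40*sqrt(2)*c - 77*sqrt(2) - 60)/(2*(2*c^4 - 6*sqrt(2)*c^3 - 4*c^3 + 11*c^2 + 12*sqrt(2)*c^2 - 18*c - 6*sqrt(2)*c + 9))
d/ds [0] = 0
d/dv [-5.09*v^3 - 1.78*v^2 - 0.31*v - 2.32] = -15.27*v^2 - 3.56*v - 0.31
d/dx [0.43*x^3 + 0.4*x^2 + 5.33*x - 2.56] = 1.29*x^2 + 0.8*x + 5.33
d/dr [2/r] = -2/r^2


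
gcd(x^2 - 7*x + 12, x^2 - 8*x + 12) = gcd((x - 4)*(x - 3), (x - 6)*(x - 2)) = 1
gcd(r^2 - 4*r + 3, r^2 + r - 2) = r - 1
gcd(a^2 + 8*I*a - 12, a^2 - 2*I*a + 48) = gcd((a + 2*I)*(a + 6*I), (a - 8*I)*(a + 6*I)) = a + 6*I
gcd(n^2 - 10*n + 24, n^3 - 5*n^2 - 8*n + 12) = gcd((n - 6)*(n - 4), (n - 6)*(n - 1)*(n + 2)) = n - 6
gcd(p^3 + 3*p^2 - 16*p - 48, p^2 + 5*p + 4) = p + 4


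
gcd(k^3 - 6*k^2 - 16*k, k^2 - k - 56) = k - 8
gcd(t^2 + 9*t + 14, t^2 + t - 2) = t + 2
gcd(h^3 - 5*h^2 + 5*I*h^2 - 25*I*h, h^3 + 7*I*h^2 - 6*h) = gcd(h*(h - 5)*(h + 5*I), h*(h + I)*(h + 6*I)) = h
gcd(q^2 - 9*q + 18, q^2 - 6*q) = q - 6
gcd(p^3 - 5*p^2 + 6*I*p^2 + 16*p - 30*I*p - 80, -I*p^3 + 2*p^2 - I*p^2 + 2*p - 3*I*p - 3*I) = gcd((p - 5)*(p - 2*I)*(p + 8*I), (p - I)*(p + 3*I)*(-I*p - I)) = 1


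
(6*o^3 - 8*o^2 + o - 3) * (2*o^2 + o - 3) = 12*o^5 - 10*o^4 - 24*o^3 + 19*o^2 - 6*o + 9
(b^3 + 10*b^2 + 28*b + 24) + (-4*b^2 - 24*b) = b^3 + 6*b^2 + 4*b + 24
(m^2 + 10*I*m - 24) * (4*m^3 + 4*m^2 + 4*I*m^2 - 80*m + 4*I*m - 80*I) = 4*m^5 + 4*m^4 + 44*I*m^4 - 216*m^3 + 44*I*m^3 - 136*m^2 - 976*I*m^2 + 2720*m - 96*I*m + 1920*I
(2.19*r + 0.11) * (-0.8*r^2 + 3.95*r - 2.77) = -1.752*r^3 + 8.5625*r^2 - 5.6318*r - 0.3047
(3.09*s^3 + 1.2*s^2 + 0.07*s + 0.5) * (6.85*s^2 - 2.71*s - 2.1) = 21.1665*s^5 - 0.1539*s^4 - 9.2615*s^3 + 0.7153*s^2 - 1.502*s - 1.05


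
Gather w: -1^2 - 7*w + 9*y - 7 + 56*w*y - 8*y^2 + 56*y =w*(56*y - 7) - 8*y^2 + 65*y - 8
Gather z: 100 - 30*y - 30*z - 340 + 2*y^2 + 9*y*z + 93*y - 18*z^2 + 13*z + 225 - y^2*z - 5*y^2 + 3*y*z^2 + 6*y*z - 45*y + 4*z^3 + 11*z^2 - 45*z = -3*y^2 + 18*y + 4*z^3 + z^2*(3*y - 7) + z*(-y^2 + 15*y - 62) - 15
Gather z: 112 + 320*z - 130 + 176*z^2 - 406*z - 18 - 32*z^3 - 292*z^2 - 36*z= -32*z^3 - 116*z^2 - 122*z - 36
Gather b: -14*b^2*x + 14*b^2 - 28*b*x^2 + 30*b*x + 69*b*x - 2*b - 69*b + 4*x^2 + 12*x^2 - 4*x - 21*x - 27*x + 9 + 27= b^2*(14 - 14*x) + b*(-28*x^2 + 99*x - 71) + 16*x^2 - 52*x + 36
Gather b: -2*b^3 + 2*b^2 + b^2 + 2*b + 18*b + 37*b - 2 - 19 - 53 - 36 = -2*b^3 + 3*b^2 + 57*b - 110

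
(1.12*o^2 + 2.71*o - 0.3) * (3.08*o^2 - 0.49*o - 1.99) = 3.4496*o^4 + 7.798*o^3 - 4.4807*o^2 - 5.2459*o + 0.597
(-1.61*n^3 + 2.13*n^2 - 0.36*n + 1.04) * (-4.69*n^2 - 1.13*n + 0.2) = 7.5509*n^5 - 8.1704*n^4 - 1.0405*n^3 - 4.0448*n^2 - 1.2472*n + 0.208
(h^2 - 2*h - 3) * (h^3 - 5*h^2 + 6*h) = h^5 - 7*h^4 + 13*h^3 + 3*h^2 - 18*h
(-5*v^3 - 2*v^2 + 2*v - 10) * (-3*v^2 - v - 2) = 15*v^5 + 11*v^4 + 6*v^3 + 32*v^2 + 6*v + 20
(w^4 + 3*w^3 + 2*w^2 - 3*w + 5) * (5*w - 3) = 5*w^5 + 12*w^4 + w^3 - 21*w^2 + 34*w - 15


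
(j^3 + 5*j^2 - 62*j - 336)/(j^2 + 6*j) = j - 1 - 56/j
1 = 1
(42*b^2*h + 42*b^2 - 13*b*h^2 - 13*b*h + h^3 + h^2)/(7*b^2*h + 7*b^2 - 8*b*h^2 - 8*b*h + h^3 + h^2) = (6*b - h)/(b - h)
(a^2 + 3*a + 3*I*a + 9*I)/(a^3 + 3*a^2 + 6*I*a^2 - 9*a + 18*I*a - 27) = 1/(a + 3*I)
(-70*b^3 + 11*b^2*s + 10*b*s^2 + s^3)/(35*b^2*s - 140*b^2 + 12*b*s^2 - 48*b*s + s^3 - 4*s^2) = (-2*b + s)/(s - 4)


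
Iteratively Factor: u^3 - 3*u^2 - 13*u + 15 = (u + 3)*(u^2 - 6*u + 5) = (u - 1)*(u + 3)*(u - 5)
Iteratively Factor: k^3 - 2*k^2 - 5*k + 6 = (k + 2)*(k^2 - 4*k + 3) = (k - 1)*(k + 2)*(k - 3)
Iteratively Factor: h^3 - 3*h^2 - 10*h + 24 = (h - 2)*(h^2 - h - 12) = (h - 4)*(h - 2)*(h + 3)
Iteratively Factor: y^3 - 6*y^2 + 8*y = (y - 2)*(y^2 - 4*y) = y*(y - 2)*(y - 4)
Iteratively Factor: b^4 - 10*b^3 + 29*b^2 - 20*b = (b - 4)*(b^3 - 6*b^2 + 5*b) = (b - 4)*(b - 1)*(b^2 - 5*b) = (b - 5)*(b - 4)*(b - 1)*(b)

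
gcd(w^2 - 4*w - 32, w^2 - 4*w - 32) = w^2 - 4*w - 32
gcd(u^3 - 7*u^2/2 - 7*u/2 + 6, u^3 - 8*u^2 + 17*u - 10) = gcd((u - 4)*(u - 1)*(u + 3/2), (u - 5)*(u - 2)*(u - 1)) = u - 1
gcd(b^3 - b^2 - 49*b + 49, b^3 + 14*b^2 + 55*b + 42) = b + 7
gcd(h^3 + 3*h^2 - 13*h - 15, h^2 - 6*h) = 1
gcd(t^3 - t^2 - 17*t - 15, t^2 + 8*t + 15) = t + 3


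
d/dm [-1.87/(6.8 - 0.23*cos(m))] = 0.4301*sin(m)/(0.23*cos(m) - 6.8)^2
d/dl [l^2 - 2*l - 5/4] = 2*l - 2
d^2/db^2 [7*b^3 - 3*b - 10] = 42*b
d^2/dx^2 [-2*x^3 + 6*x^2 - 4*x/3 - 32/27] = 12 - 12*x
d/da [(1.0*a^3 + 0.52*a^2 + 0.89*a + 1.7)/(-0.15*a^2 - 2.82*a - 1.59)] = (-0.15*a^4 - 5.64*a^3 - 6.1029*a^2 - 1.1436*a + 3.3789)/(0.0225*a^4 + 0.846*a^3 + 8.4294*a^2 + 8.9676*a + 2.5281)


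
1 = 1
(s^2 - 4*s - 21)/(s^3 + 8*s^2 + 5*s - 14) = (s^2 - 4*s - 21)/(s^3 + 8*s^2 + 5*s - 14)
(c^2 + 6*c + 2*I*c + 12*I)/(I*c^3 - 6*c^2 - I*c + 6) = (-I*c^2 + c*(2 - 6*I) + 12)/(c^3 + 6*I*c^2 - c - 6*I)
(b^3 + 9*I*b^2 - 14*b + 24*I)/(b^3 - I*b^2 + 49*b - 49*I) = (b^2 + 10*I*b - 24)/(b^2 + 49)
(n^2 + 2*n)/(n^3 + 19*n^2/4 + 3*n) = 4*(n + 2)/(4*n^2 + 19*n + 12)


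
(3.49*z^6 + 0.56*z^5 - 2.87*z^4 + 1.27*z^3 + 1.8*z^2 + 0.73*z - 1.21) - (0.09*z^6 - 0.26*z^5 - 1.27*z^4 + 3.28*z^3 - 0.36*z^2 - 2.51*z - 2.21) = 3.4*z^6 + 0.82*z^5 - 1.6*z^4 - 2.01*z^3 + 2.16*z^2 + 3.24*z + 1.0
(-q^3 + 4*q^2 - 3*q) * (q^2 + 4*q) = -q^5 + 13*q^3 - 12*q^2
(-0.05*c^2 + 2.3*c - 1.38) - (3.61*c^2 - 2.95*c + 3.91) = -3.66*c^2 + 5.25*c - 5.29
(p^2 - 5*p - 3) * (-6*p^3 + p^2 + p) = -6*p^5 + 31*p^4 + 14*p^3 - 8*p^2 - 3*p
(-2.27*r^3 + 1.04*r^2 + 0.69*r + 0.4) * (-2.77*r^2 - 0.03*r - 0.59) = 6.2879*r^5 - 2.8127*r^4 - 0.6032*r^3 - 1.7423*r^2 - 0.4191*r - 0.236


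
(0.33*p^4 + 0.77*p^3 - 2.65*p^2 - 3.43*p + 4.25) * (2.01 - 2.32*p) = -0.7656*p^5 - 1.1231*p^4 + 7.6957*p^3 + 2.6311*p^2 - 16.7543*p + 8.5425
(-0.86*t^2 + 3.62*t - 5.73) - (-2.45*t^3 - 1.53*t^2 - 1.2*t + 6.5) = 2.45*t^3 + 0.67*t^2 + 4.82*t - 12.23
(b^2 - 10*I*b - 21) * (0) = 0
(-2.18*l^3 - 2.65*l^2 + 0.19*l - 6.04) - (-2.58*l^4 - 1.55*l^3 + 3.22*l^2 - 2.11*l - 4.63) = 2.58*l^4 - 0.63*l^3 - 5.87*l^2 + 2.3*l - 1.41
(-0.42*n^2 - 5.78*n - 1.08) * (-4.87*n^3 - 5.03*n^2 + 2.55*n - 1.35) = 2.0454*n^5 + 30.2612*n^4 + 33.262*n^3 - 8.7396*n^2 + 5.049*n + 1.458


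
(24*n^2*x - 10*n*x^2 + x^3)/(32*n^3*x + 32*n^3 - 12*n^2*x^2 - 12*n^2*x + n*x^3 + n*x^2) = x*(-6*n + x)/(n*(-8*n*x - 8*n + x^2 + x))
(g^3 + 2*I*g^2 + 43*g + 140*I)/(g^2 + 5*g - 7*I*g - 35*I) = (g^2 + 9*I*g - 20)/(g + 5)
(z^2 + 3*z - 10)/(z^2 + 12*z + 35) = (z - 2)/(z + 7)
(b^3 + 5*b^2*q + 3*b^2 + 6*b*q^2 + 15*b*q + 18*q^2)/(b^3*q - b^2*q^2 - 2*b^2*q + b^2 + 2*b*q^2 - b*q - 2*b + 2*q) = (b^3 + 5*b^2*q + 3*b^2 + 6*b*q^2 + 15*b*q + 18*q^2)/(b^3*q - b^2*q^2 - 2*b^2*q + b^2 + 2*b*q^2 - b*q - 2*b + 2*q)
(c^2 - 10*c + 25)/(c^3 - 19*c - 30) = (c - 5)/(c^2 + 5*c + 6)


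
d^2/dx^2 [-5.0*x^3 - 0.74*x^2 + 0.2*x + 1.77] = -30.0*x - 1.48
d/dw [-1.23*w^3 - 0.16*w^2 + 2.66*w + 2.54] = -3.69*w^2 - 0.32*w + 2.66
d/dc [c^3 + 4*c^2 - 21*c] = 3*c^2 + 8*c - 21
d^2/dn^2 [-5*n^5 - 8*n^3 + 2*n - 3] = -100*n^3 - 48*n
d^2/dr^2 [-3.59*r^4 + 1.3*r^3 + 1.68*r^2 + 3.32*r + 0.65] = -43.08*r^2 + 7.8*r + 3.36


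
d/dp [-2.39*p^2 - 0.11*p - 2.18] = -4.78*p - 0.11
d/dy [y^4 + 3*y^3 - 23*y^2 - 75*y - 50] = 4*y^3 + 9*y^2 - 46*y - 75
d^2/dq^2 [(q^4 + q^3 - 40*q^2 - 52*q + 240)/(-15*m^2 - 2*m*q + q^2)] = 2*(-4*(m - q)^2*(q^4 + q^3 - 40*q^2 - 52*q + 240) + (15*m^2 + 2*m*q - q^2)^2*(-6*q^2 - 3*q + 40) + (15*m^2 + 2*m*q - q^2)*(-q^4 - q^3 + 40*q^2 + 52*q + 2*(m - q)*(4*q^3 + 3*q^2 - 80*q - 52) - 240))/(15*m^2 + 2*m*q - q^2)^3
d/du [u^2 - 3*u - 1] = 2*u - 3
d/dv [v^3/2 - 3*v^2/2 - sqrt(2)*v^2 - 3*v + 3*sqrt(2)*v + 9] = 3*v^2/2 - 3*v - 2*sqrt(2)*v - 3 + 3*sqrt(2)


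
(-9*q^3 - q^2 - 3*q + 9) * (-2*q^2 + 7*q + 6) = 18*q^5 - 61*q^4 - 55*q^3 - 45*q^2 + 45*q + 54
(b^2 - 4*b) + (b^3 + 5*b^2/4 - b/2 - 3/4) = b^3 + 9*b^2/4 - 9*b/2 - 3/4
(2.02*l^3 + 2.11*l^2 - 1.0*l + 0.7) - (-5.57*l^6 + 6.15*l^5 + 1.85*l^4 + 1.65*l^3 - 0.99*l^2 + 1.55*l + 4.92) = 5.57*l^6 - 6.15*l^5 - 1.85*l^4 + 0.37*l^3 + 3.1*l^2 - 2.55*l - 4.22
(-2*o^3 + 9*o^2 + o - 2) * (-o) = 2*o^4 - 9*o^3 - o^2 + 2*o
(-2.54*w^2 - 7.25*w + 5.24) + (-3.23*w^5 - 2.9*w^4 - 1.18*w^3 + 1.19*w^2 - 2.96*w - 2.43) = -3.23*w^5 - 2.9*w^4 - 1.18*w^3 - 1.35*w^2 - 10.21*w + 2.81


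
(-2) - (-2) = 0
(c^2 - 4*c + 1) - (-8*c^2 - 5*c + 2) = 9*c^2 + c - 1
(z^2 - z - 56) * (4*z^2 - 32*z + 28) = 4*z^4 - 36*z^3 - 164*z^2 + 1764*z - 1568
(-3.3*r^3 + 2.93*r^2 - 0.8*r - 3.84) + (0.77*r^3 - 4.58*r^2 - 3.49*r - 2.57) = -2.53*r^3 - 1.65*r^2 - 4.29*r - 6.41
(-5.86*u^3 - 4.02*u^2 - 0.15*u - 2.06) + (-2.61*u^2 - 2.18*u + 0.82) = -5.86*u^3 - 6.63*u^2 - 2.33*u - 1.24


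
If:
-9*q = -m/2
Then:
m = 18*q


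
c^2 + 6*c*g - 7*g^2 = (c - g)*(c + 7*g)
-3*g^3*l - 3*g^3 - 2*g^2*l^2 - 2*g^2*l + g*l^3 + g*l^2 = (-3*g + l)*(g + l)*(g*l + g)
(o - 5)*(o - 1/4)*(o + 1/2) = o^3 - 19*o^2/4 - 11*o/8 + 5/8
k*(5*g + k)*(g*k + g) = 5*g^2*k^2 + 5*g^2*k + g*k^3 + g*k^2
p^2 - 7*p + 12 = (p - 4)*(p - 3)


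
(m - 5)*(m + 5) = m^2 - 25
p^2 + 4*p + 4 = (p + 2)^2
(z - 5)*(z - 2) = z^2 - 7*z + 10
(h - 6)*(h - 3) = h^2 - 9*h + 18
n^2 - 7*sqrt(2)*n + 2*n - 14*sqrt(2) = (n + 2)*(n - 7*sqrt(2))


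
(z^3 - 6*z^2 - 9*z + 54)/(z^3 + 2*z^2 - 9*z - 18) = (z - 6)/(z + 2)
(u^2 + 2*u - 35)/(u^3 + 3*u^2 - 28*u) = (u - 5)/(u*(u - 4))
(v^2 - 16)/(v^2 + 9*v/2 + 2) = 2*(v - 4)/(2*v + 1)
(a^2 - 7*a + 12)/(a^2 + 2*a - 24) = (a - 3)/(a + 6)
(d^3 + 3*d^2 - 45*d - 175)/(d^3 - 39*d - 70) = (d + 5)/(d + 2)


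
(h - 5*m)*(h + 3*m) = h^2 - 2*h*m - 15*m^2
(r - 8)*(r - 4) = r^2 - 12*r + 32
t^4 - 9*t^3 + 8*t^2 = t^2*(t - 8)*(t - 1)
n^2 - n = n*(n - 1)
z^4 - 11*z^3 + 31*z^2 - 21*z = z*(z - 7)*(z - 3)*(z - 1)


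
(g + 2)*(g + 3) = g^2 + 5*g + 6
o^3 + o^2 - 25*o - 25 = (o - 5)*(o + 1)*(o + 5)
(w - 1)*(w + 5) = w^2 + 4*w - 5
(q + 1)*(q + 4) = q^2 + 5*q + 4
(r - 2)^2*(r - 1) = r^3 - 5*r^2 + 8*r - 4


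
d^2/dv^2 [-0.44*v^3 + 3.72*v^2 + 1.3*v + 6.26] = 7.44 - 2.64*v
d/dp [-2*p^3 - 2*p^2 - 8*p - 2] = -6*p^2 - 4*p - 8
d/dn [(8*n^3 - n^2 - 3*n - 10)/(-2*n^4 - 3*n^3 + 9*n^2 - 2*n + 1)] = (16*n^6 - 4*n^5 + 51*n^4 - 130*n^3 - 37*n^2 + 178*n - 23)/(4*n^8 + 12*n^7 - 27*n^6 - 46*n^5 + 89*n^4 - 42*n^3 + 22*n^2 - 4*n + 1)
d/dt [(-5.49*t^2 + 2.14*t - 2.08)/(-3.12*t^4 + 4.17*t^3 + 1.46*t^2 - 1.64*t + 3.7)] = (-34.2576*t^5 + 42.9237*t^4 - 43.806*t^3 + 31.9*t^2 - 34.5524*t + 4.5068)/(9.7344*t^8 - 26.0208*t^7 + 8.2785*t^6 + 22.41*t^5 - 34.634*t^4 + 26.0692*t^3 + 13.4936*t^2 - 12.136*t + 13.69)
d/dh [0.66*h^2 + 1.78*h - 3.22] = 1.32*h + 1.78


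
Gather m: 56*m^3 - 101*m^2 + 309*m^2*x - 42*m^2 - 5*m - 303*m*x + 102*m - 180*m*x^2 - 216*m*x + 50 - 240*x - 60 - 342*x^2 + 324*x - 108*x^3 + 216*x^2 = 56*m^3 + m^2*(309*x - 143) + m*(-180*x^2 - 519*x + 97) - 108*x^3 - 126*x^2 + 84*x - 10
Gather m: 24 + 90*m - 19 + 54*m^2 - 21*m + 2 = 54*m^2 + 69*m + 7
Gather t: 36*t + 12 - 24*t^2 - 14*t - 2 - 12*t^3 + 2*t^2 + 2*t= -12*t^3 - 22*t^2 + 24*t + 10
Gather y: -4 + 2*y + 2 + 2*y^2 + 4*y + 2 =2*y^2 + 6*y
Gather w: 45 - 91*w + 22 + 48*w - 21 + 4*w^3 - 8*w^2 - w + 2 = 4*w^3 - 8*w^2 - 44*w + 48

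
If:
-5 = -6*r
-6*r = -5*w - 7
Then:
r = 5/6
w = -2/5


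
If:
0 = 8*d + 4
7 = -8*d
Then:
No Solution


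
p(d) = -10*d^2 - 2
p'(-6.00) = 120.00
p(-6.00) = -362.00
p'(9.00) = -180.00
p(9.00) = -812.00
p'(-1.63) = 32.60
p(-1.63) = -28.57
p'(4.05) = -81.00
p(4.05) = -166.02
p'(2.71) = -54.20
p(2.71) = -75.44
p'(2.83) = -56.60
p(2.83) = -82.09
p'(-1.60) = 32.00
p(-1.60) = -27.60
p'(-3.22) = 64.40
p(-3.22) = -105.68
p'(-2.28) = 45.60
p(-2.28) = -53.98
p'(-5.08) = 101.60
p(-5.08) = -260.06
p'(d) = -20*d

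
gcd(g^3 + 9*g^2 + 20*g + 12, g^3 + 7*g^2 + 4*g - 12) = g^2 + 8*g + 12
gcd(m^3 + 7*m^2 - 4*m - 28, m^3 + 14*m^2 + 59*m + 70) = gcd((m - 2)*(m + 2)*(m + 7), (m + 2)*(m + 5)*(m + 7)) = m^2 + 9*m + 14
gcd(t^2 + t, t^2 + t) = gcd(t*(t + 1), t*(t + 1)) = t^2 + t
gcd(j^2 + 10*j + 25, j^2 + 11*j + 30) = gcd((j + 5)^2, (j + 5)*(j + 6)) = j + 5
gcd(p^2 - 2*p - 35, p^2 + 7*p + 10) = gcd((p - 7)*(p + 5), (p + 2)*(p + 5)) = p + 5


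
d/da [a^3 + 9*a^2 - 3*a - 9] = 3*a^2 + 18*a - 3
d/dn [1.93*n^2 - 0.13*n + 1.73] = 3.86*n - 0.13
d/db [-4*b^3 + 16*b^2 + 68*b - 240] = -12*b^2 + 32*b + 68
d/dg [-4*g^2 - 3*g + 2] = -8*g - 3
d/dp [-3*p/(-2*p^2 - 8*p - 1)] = 3*(1 - 2*p^2)/(4*p^4 + 32*p^3 + 68*p^2 + 16*p + 1)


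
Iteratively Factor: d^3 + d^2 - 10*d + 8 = (d - 1)*(d^2 + 2*d - 8) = (d - 1)*(d + 4)*(d - 2)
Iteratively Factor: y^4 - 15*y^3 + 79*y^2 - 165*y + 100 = (y - 5)*(y^3 - 10*y^2 + 29*y - 20) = (y - 5)*(y - 1)*(y^2 - 9*y + 20) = (y - 5)*(y - 4)*(y - 1)*(y - 5)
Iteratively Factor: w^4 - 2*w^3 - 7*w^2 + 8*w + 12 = (w + 1)*(w^3 - 3*w^2 - 4*w + 12) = (w - 3)*(w + 1)*(w^2 - 4) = (w - 3)*(w - 2)*(w + 1)*(w + 2)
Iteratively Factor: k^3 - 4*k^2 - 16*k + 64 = (k - 4)*(k^2 - 16) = (k - 4)*(k + 4)*(k - 4)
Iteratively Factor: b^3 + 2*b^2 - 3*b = (b)*(b^2 + 2*b - 3) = b*(b - 1)*(b + 3)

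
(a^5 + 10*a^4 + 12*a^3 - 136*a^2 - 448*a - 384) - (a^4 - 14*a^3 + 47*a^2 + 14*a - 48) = a^5 + 9*a^4 + 26*a^3 - 183*a^2 - 462*a - 336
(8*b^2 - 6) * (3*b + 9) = 24*b^3 + 72*b^2 - 18*b - 54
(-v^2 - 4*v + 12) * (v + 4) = -v^3 - 8*v^2 - 4*v + 48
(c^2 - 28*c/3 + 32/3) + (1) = c^2 - 28*c/3 + 35/3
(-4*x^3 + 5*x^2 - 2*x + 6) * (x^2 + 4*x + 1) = -4*x^5 - 11*x^4 + 14*x^3 + 3*x^2 + 22*x + 6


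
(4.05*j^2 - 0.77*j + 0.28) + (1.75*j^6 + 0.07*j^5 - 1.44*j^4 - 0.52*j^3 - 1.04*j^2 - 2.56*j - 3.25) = 1.75*j^6 + 0.07*j^5 - 1.44*j^4 - 0.52*j^3 + 3.01*j^2 - 3.33*j - 2.97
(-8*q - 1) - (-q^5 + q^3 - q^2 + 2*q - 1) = q^5 - q^3 + q^2 - 10*q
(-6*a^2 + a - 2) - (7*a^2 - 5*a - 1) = -13*a^2 + 6*a - 1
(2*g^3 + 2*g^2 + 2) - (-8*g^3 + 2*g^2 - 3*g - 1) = 10*g^3 + 3*g + 3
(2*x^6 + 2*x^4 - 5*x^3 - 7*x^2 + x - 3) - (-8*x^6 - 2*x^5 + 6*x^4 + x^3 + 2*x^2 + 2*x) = 10*x^6 + 2*x^5 - 4*x^4 - 6*x^3 - 9*x^2 - x - 3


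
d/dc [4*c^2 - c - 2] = 8*c - 1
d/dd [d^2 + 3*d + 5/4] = 2*d + 3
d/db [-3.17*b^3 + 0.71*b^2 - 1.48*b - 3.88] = -9.51*b^2 + 1.42*b - 1.48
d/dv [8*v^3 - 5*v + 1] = 24*v^2 - 5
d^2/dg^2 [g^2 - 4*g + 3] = 2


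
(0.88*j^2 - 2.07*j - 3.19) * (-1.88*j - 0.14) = -1.6544*j^3 + 3.7684*j^2 + 6.287*j + 0.4466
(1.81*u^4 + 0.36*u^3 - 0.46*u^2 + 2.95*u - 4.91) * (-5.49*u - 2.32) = -9.9369*u^5 - 6.1756*u^4 + 1.6902*u^3 - 15.1283*u^2 + 20.1119*u + 11.3912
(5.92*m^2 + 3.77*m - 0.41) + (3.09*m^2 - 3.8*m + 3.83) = 9.01*m^2 - 0.0299999999999998*m + 3.42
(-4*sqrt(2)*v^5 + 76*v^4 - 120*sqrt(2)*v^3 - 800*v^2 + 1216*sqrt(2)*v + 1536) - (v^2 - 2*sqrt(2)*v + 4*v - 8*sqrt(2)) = -4*sqrt(2)*v^5 + 76*v^4 - 120*sqrt(2)*v^3 - 801*v^2 - 4*v + 1218*sqrt(2)*v + 8*sqrt(2) + 1536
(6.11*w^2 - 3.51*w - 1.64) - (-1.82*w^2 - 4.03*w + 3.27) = 7.93*w^2 + 0.52*w - 4.91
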